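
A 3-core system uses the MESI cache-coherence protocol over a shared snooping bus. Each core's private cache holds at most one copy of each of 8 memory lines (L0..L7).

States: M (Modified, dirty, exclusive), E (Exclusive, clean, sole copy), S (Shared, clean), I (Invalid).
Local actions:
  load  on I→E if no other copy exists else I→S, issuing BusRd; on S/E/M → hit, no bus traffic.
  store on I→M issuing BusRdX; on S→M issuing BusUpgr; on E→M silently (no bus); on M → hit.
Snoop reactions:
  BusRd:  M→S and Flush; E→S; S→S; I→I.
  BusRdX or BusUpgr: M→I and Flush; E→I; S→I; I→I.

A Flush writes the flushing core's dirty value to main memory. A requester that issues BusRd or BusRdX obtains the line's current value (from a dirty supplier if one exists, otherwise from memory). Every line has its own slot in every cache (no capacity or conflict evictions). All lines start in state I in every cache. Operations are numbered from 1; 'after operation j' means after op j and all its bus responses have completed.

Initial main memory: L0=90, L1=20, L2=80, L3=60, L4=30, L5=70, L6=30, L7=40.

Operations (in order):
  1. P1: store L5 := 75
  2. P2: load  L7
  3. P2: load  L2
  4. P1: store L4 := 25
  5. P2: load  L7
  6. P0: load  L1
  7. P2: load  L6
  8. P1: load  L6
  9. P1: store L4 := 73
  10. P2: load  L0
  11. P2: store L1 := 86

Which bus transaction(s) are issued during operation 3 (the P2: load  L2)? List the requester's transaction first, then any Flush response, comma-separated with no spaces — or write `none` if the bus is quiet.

bus = BusRd

step 1: P1: store L5 := 75  ⟶  IMI  (L5)  txn=BusRdX  M[L5]=70
step 2: P2: load  L7  ⟶  IIE  (L7)  txn=BusRd  M[L7]=40
step 3: P2: load  L2  ⟶  IIE  (L2)  txn=BusRd  M[L2]=80
step 4: P1: store L4 := 25  ⟶  IMI  (L4)  txn=BusRdX  M[L4]=30
step 5: P2: load  L7  ⟶  IIE  (L7)  txn=∅  M[L7]=40
step 6: P0: load  L1  ⟶  EII  (L1)  txn=BusRd  M[L1]=20
step 7: P2: load  L6  ⟶  IIE  (L6)  txn=BusRd  M[L6]=30
step 8: P1: load  L6  ⟶  ISS  (L6)  txn=BusRd  M[L6]=30
step 9: P1: store L4 := 73  ⟶  IMI  (L4)  txn=∅  M[L4]=30
step 10: P2: load  L0  ⟶  IIE  (L0)  txn=BusRd  M[L0]=90
step 11: P2: store L1 := 86  ⟶  IIM  (L1)  txn=BusRdX  M[L1]=20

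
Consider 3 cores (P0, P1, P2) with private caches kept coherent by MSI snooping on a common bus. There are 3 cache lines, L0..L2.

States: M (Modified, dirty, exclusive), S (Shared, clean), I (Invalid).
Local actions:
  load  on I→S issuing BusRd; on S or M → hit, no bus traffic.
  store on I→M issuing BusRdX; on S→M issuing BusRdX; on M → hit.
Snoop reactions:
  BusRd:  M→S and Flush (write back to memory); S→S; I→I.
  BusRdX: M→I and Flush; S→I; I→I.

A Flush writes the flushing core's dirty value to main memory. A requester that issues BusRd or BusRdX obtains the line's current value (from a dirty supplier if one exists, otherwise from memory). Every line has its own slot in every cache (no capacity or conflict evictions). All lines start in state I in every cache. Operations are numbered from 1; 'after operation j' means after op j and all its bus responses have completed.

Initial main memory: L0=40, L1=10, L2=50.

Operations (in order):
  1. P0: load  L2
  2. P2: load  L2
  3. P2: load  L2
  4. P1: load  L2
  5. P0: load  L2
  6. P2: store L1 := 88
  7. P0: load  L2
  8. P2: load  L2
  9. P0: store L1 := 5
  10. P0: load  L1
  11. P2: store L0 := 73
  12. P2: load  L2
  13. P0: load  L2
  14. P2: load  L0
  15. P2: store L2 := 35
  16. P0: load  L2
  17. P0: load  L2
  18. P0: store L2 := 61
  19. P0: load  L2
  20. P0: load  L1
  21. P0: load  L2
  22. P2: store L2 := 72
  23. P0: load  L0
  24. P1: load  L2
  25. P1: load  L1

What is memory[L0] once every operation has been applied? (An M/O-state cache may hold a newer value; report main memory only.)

memory[L0] = 73

1. P0: load  L2  bus=[BusRd]  L2: P0=S P1=I P2=I  mem[L2]=50
2. P2: load  L2  bus=[BusRd]  L2: P0=S P1=I P2=S  mem[L2]=50
3. P2: load  L2  bus=[-]  L2: P0=S P1=I P2=S  mem[L2]=50
4. P1: load  L2  bus=[BusRd]  L2: P0=S P1=S P2=S  mem[L2]=50
5. P0: load  L2  bus=[-]  L2: P0=S P1=S P2=S  mem[L2]=50
6. P2: store L1 := 88  bus=[BusRdX]  L1: P0=I P1=I P2=M  mem[L1]=10
7. P0: load  L2  bus=[-]  L2: P0=S P1=S P2=S  mem[L2]=50
8. P2: load  L2  bus=[-]  L2: P0=S P1=S P2=S  mem[L2]=50
9. P0: store L1 := 5  bus=[BusRdX,Flush]  L1: P0=M P1=I P2=I  mem[L1]=88
10. P0: load  L1  bus=[-]  L1: P0=M P1=I P2=I  mem[L1]=88
11. P2: store L0 := 73  bus=[BusRdX]  L0: P0=I P1=I P2=M  mem[L0]=40
12. P2: load  L2  bus=[-]  L2: P0=S P1=S P2=S  mem[L2]=50
13. P0: load  L2  bus=[-]  L2: P0=S P1=S P2=S  mem[L2]=50
14. P2: load  L0  bus=[-]  L0: P0=I P1=I P2=M  mem[L0]=40
15. P2: store L2 := 35  bus=[BusRdX]  L2: P0=I P1=I P2=M  mem[L2]=50
16. P0: load  L2  bus=[BusRd,Flush]  L2: P0=S P1=I P2=S  mem[L2]=35
17. P0: load  L2  bus=[-]  L2: P0=S P1=I P2=S  mem[L2]=35
18. P0: store L2 := 61  bus=[BusRdX]  L2: P0=M P1=I P2=I  mem[L2]=35
19. P0: load  L2  bus=[-]  L2: P0=M P1=I P2=I  mem[L2]=35
20. P0: load  L1  bus=[-]  L1: P0=M P1=I P2=I  mem[L1]=88
21. P0: load  L2  bus=[-]  L2: P0=M P1=I P2=I  mem[L2]=35
22. P2: store L2 := 72  bus=[BusRdX,Flush]  L2: P0=I P1=I P2=M  mem[L2]=61
23. P0: load  L0  bus=[BusRd,Flush]  L0: P0=S P1=I P2=S  mem[L0]=73
24. P1: load  L2  bus=[BusRd,Flush]  L2: P0=I P1=S P2=S  mem[L2]=72
25. P1: load  L1  bus=[BusRd,Flush]  L1: P0=S P1=S P2=I  mem[L1]=5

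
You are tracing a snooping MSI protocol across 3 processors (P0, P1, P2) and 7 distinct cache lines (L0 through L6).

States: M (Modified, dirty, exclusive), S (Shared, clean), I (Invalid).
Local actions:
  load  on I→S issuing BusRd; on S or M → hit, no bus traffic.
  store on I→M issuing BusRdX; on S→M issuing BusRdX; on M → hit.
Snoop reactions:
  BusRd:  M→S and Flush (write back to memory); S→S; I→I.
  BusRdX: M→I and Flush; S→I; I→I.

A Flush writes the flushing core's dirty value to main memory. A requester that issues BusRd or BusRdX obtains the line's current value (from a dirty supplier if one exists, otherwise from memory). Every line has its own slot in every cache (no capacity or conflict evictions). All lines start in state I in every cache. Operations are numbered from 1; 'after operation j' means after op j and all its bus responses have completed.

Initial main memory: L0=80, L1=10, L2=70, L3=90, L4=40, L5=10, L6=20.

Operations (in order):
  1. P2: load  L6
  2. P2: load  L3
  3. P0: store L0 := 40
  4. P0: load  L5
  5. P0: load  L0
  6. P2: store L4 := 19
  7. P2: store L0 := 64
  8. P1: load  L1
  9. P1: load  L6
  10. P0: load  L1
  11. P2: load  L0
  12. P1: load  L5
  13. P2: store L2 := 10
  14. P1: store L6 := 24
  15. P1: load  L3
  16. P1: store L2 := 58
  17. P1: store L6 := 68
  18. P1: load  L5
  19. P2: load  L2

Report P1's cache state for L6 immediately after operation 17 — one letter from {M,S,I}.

[1] P2: load  L6 | P0:I, P1:I, P2:S(20) | bus: BusRd
[2] P2: load  L3 | P0:I, P1:I, P2:S(90) | bus: BusRd
[3] P0: store L0 := 40 | P0:M(40), P1:I, P2:I | bus: BusRdX
[4] P0: load  L5 | P0:S(10), P1:I, P2:I | bus: BusRd
[5] P0: load  L0 | P0:M(40), P1:I, P2:I | bus: none
[6] P2: store L4 := 19 | P0:I, P1:I, P2:M(19) | bus: BusRdX
[7] P2: store L0 := 64 | P0:I, P1:I, P2:M(64) | bus: BusRdX,Flush
[8] P1: load  L1 | P0:I, P1:S(10), P2:I | bus: BusRd
[9] P1: load  L6 | P0:I, P1:S(20), P2:S(20) | bus: BusRd
[10] P0: load  L1 | P0:S(10), P1:S(10), P2:I | bus: BusRd
[11] P2: load  L0 | P0:I, P1:I, P2:M(64) | bus: none
[12] P1: load  L5 | P0:S(10), P1:S(10), P2:I | bus: BusRd
[13] P2: store L2 := 10 | P0:I, P1:I, P2:M(10) | bus: BusRdX
[14] P1: store L6 := 24 | P0:I, P1:M(24), P2:I | bus: BusRdX
[15] P1: load  L3 | P0:I, P1:S(90), P2:S(90) | bus: BusRd
[16] P1: store L2 := 58 | P0:I, P1:M(58), P2:I | bus: BusRdX,Flush
[17] P1: store L6 := 68 | P0:I, P1:M(68), P2:I | bus: none
[18] P1: load  L5 | P0:S(10), P1:S(10), P2:I | bus: none
[19] P2: load  L2 | P0:I, P1:S(58), P2:S(58) | bus: BusRd,Flush

state = M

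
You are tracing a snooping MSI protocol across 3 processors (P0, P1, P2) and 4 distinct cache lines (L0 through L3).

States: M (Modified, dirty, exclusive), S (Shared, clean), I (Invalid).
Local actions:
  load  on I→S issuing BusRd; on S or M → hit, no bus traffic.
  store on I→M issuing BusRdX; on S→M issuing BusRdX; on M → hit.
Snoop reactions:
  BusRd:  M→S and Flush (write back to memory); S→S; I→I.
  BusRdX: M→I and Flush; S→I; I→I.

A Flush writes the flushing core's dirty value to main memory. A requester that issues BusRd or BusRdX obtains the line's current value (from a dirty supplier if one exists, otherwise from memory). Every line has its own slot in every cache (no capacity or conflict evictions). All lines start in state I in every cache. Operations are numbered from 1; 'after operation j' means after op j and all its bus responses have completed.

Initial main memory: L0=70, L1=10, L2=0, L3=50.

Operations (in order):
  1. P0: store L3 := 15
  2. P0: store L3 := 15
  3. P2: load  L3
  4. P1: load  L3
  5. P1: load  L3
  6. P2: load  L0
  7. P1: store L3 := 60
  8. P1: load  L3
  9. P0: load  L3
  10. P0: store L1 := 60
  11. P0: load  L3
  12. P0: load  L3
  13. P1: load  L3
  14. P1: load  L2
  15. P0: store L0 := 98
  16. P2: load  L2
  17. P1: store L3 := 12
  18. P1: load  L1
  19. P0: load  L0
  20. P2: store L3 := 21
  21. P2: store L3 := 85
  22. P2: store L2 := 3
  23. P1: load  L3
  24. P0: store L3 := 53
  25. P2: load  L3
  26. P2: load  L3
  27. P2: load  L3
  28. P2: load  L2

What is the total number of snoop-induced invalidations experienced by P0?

invalidations = 2

1. P0: store L3 := 15  bus=[BusRdX]  L3: P0=M P1=I P2=I  mem[L3]=50
2. P0: store L3 := 15  bus=[-]  L3: P0=M P1=I P2=I  mem[L3]=50
3. P2: load  L3  bus=[BusRd,Flush]  L3: P0=S P1=I P2=S  mem[L3]=15
4. P1: load  L3  bus=[BusRd]  L3: P0=S P1=S P2=S  mem[L3]=15
5. P1: load  L3  bus=[-]  L3: P0=S P1=S P2=S  mem[L3]=15
6. P2: load  L0  bus=[BusRd]  L0: P0=I P1=I P2=S  mem[L0]=70
7. P1: store L3 := 60  bus=[BusRdX]  L3: P0=I P1=M P2=I  mem[L3]=15
8. P1: load  L3  bus=[-]  L3: P0=I P1=M P2=I  mem[L3]=15
9. P0: load  L3  bus=[BusRd,Flush]  L3: P0=S P1=S P2=I  mem[L3]=60
10. P0: store L1 := 60  bus=[BusRdX]  L1: P0=M P1=I P2=I  mem[L1]=10
11. P0: load  L3  bus=[-]  L3: P0=S P1=S P2=I  mem[L3]=60
12. P0: load  L3  bus=[-]  L3: P0=S P1=S P2=I  mem[L3]=60
13. P1: load  L3  bus=[-]  L3: P0=S P1=S P2=I  mem[L3]=60
14. P1: load  L2  bus=[BusRd]  L2: P0=I P1=S P2=I  mem[L2]=0
15. P0: store L0 := 98  bus=[BusRdX]  L0: P0=M P1=I P2=I  mem[L0]=70
16. P2: load  L2  bus=[BusRd]  L2: P0=I P1=S P2=S  mem[L2]=0
17. P1: store L3 := 12  bus=[BusRdX]  L3: P0=I P1=M P2=I  mem[L3]=60
18. P1: load  L1  bus=[BusRd,Flush]  L1: P0=S P1=S P2=I  mem[L1]=60
19. P0: load  L0  bus=[-]  L0: P0=M P1=I P2=I  mem[L0]=70
20. P2: store L3 := 21  bus=[BusRdX,Flush]  L3: P0=I P1=I P2=M  mem[L3]=12
21. P2: store L3 := 85  bus=[-]  L3: P0=I P1=I P2=M  mem[L3]=12
22. P2: store L2 := 3  bus=[BusRdX]  L2: P0=I P1=I P2=M  mem[L2]=0
23. P1: load  L3  bus=[BusRd,Flush]  L3: P0=I P1=S P2=S  mem[L3]=85
24. P0: store L3 := 53  bus=[BusRdX]  L3: P0=M P1=I P2=I  mem[L3]=85
25. P2: load  L3  bus=[BusRd,Flush]  L3: P0=S P1=I P2=S  mem[L3]=53
26. P2: load  L3  bus=[-]  L3: P0=S P1=I P2=S  mem[L3]=53
27. P2: load  L3  bus=[-]  L3: P0=S P1=I P2=S  mem[L3]=53
28. P2: load  L2  bus=[-]  L2: P0=I P1=I P2=M  mem[L2]=0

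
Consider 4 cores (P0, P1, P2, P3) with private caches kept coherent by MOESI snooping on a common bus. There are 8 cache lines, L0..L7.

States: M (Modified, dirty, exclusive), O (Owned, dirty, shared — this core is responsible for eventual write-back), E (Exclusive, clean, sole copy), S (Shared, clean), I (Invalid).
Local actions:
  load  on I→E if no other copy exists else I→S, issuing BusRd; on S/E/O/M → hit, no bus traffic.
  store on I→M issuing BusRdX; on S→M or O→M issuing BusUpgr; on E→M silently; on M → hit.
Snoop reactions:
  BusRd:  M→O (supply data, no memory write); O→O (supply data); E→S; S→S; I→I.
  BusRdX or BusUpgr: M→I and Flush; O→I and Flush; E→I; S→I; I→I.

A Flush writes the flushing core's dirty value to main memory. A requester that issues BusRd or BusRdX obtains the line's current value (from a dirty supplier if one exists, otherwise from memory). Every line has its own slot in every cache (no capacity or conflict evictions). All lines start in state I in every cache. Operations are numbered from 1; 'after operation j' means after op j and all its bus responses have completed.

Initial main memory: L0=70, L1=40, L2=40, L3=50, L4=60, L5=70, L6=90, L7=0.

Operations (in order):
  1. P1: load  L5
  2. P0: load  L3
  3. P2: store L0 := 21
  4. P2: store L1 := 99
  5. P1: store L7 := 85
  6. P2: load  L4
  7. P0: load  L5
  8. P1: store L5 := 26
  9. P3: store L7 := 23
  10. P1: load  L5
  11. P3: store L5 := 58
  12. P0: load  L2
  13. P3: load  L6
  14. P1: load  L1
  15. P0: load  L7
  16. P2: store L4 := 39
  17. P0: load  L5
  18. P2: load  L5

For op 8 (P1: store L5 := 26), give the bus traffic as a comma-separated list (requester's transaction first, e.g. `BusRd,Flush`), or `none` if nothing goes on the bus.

  op1 P1: load  L5 → I/E/I/I on L5; bus BusRd; mem=70
  op2 P0: load  L3 → E/I/I/I on L3; bus BusRd; mem=50
  op3 P2: store L0 := 21 → I/I/M/I on L0; bus BusRdX; mem=70
  op4 P2: store L1 := 99 → I/I/M/I on L1; bus BusRdX; mem=40
  op5 P1: store L7 := 85 → I/M/I/I on L7; bus BusRdX; mem=0
  op6 P2: load  L4 → I/I/E/I on L4; bus BusRd; mem=60
  op7 P0: load  L5 → S/S/I/I on L5; bus BusRd; mem=70
  op8 P1: store L5 := 26 → I/M/I/I on L5; bus BusUpgr; mem=70
  op9 P3: store L7 := 23 → I/I/I/M on L7; bus BusRdX Flush; mem=85
  op10 P1: load  L5 → I/M/I/I on L5; bus (none); mem=70
  op11 P3: store L5 := 58 → I/I/I/M on L5; bus BusRdX Flush; mem=26
  op12 P0: load  L2 → E/I/I/I on L2; bus BusRd; mem=40
  op13 P3: load  L6 → I/I/I/E on L6; bus BusRd; mem=90
  op14 P1: load  L1 → I/S/O/I on L1; bus BusRd; mem=40
  op15 P0: load  L7 → S/I/I/O on L7; bus BusRd; mem=85
  op16 P2: store L4 := 39 → I/I/M/I on L4; bus (none); mem=60
  op17 P0: load  L5 → S/I/I/O on L5; bus BusRd; mem=26
  op18 P2: load  L5 → S/I/S/O on L5; bus BusRd; mem=26

bus = BusUpgr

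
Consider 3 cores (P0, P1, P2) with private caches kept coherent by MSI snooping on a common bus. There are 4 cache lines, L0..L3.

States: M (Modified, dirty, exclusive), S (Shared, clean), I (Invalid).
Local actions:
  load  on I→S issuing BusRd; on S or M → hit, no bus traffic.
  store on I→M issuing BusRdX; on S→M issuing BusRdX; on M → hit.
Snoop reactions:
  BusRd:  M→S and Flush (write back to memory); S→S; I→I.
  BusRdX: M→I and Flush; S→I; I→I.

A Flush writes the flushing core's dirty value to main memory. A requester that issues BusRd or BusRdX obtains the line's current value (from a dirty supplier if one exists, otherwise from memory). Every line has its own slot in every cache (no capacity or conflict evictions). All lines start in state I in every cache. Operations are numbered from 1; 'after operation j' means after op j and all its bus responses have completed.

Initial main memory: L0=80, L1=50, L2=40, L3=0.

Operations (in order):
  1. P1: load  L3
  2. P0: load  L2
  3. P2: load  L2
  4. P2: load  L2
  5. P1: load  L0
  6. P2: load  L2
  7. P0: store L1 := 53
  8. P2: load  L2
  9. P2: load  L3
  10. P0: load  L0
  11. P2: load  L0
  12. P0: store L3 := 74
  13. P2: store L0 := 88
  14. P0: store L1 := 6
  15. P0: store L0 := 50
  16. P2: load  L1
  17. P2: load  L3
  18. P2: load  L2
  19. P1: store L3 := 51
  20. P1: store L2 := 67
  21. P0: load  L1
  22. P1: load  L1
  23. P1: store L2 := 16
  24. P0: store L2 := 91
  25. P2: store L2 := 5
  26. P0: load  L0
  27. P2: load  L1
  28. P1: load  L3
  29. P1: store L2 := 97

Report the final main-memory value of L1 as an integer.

[1] P1: load  L3 | P0:I, P1:S(0), P2:I | bus: BusRd
[2] P0: load  L2 | P0:S(40), P1:I, P2:I | bus: BusRd
[3] P2: load  L2 | P0:S(40), P1:I, P2:S(40) | bus: BusRd
[4] P2: load  L2 | P0:S(40), P1:I, P2:S(40) | bus: none
[5] P1: load  L0 | P0:I, P1:S(80), P2:I | bus: BusRd
[6] P2: load  L2 | P0:S(40), P1:I, P2:S(40) | bus: none
[7] P0: store L1 := 53 | P0:M(53), P1:I, P2:I | bus: BusRdX
[8] P2: load  L2 | P0:S(40), P1:I, P2:S(40) | bus: none
[9] P2: load  L3 | P0:I, P1:S(0), P2:S(0) | bus: BusRd
[10] P0: load  L0 | P0:S(80), P1:S(80), P2:I | bus: BusRd
[11] P2: load  L0 | P0:S(80), P1:S(80), P2:S(80) | bus: BusRd
[12] P0: store L3 := 74 | P0:M(74), P1:I, P2:I | bus: BusRdX
[13] P2: store L0 := 88 | P0:I, P1:I, P2:M(88) | bus: BusRdX
[14] P0: store L1 := 6 | P0:M(6), P1:I, P2:I | bus: none
[15] P0: store L0 := 50 | P0:M(50), P1:I, P2:I | bus: BusRdX,Flush
[16] P2: load  L1 | P0:S(6), P1:I, P2:S(6) | bus: BusRd,Flush
[17] P2: load  L3 | P0:S(74), P1:I, P2:S(74) | bus: BusRd,Flush
[18] P2: load  L2 | P0:S(40), P1:I, P2:S(40) | bus: none
[19] P1: store L3 := 51 | P0:I, P1:M(51), P2:I | bus: BusRdX
[20] P1: store L2 := 67 | P0:I, P1:M(67), P2:I | bus: BusRdX
[21] P0: load  L1 | P0:S(6), P1:I, P2:S(6) | bus: none
[22] P1: load  L1 | P0:S(6), P1:S(6), P2:S(6) | bus: BusRd
[23] P1: store L2 := 16 | P0:I, P1:M(16), P2:I | bus: none
[24] P0: store L2 := 91 | P0:M(91), P1:I, P2:I | bus: BusRdX,Flush
[25] P2: store L2 := 5 | P0:I, P1:I, P2:M(5) | bus: BusRdX,Flush
[26] P0: load  L0 | P0:M(50), P1:I, P2:I | bus: none
[27] P2: load  L1 | P0:S(6), P1:S(6), P2:S(6) | bus: none
[28] P1: load  L3 | P0:I, P1:M(51), P2:I | bus: none
[29] P1: store L2 := 97 | P0:I, P1:M(97), P2:I | bus: BusRdX,Flush

memory[L1] = 6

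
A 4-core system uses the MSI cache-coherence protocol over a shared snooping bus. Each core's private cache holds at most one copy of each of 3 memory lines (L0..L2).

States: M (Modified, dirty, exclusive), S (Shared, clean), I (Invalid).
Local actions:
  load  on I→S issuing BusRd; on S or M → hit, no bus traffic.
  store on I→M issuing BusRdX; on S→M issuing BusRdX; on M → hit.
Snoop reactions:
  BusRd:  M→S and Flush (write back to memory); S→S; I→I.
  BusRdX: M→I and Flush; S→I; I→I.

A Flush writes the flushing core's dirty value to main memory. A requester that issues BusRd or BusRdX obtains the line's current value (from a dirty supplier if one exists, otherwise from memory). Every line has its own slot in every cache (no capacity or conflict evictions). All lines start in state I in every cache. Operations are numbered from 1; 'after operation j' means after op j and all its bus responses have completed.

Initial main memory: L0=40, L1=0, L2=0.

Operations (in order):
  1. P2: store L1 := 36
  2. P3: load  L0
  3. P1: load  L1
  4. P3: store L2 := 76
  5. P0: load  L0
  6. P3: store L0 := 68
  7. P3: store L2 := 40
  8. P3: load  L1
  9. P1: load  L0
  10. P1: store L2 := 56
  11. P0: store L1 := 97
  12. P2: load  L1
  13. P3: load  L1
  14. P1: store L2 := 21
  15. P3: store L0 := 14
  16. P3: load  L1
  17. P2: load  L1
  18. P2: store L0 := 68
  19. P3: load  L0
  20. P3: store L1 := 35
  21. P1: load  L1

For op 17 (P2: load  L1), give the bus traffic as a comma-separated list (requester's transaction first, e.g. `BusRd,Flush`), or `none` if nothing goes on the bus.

bus = none

1. P2: store L1 := 36  bus=[BusRdX]  L1: P0=I P1=I P2=M P3=I  mem[L1]=0
2. P3: load  L0  bus=[BusRd]  L0: P0=I P1=I P2=I P3=S  mem[L0]=40
3. P1: load  L1  bus=[BusRd,Flush]  L1: P0=I P1=S P2=S P3=I  mem[L1]=36
4. P3: store L2 := 76  bus=[BusRdX]  L2: P0=I P1=I P2=I P3=M  mem[L2]=0
5. P0: load  L0  bus=[BusRd]  L0: P0=S P1=I P2=I P3=S  mem[L0]=40
6. P3: store L0 := 68  bus=[BusRdX]  L0: P0=I P1=I P2=I P3=M  mem[L0]=40
7. P3: store L2 := 40  bus=[-]  L2: P0=I P1=I P2=I P3=M  mem[L2]=0
8. P3: load  L1  bus=[BusRd]  L1: P0=I P1=S P2=S P3=S  mem[L1]=36
9. P1: load  L0  bus=[BusRd,Flush]  L0: P0=I P1=S P2=I P3=S  mem[L0]=68
10. P1: store L2 := 56  bus=[BusRdX,Flush]  L2: P0=I P1=M P2=I P3=I  mem[L2]=40
11. P0: store L1 := 97  bus=[BusRdX]  L1: P0=M P1=I P2=I P3=I  mem[L1]=36
12. P2: load  L1  bus=[BusRd,Flush]  L1: P0=S P1=I P2=S P3=I  mem[L1]=97
13. P3: load  L1  bus=[BusRd]  L1: P0=S P1=I P2=S P3=S  mem[L1]=97
14. P1: store L2 := 21  bus=[-]  L2: P0=I P1=M P2=I P3=I  mem[L2]=40
15. P3: store L0 := 14  bus=[BusRdX]  L0: P0=I P1=I P2=I P3=M  mem[L0]=68
16. P3: load  L1  bus=[-]  L1: P0=S P1=I P2=S P3=S  mem[L1]=97
17. P2: load  L1  bus=[-]  L1: P0=S P1=I P2=S P3=S  mem[L1]=97
18. P2: store L0 := 68  bus=[BusRdX,Flush]  L0: P0=I P1=I P2=M P3=I  mem[L0]=14
19. P3: load  L0  bus=[BusRd,Flush]  L0: P0=I P1=I P2=S P3=S  mem[L0]=68
20. P3: store L1 := 35  bus=[BusRdX]  L1: P0=I P1=I P2=I P3=M  mem[L1]=97
21. P1: load  L1  bus=[BusRd,Flush]  L1: P0=I P1=S P2=I P3=S  mem[L1]=35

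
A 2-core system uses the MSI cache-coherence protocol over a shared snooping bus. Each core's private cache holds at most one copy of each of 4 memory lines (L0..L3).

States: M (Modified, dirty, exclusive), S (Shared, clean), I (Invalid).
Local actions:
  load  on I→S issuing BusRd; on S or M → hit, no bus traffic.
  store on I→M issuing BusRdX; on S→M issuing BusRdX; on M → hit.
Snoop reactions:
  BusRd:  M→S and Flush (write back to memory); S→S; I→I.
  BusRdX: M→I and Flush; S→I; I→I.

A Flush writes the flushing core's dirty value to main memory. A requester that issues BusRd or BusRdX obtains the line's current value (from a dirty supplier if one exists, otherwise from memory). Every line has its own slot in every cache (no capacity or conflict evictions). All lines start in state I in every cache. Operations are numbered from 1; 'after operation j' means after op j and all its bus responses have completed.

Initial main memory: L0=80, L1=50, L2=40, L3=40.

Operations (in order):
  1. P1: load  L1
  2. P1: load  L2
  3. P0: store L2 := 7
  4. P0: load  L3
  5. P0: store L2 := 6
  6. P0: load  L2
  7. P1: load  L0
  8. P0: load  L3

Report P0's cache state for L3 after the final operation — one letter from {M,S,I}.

state = S

  op1 P1: load  L1 → I/S on L1; bus BusRd; mem=50
  op2 P1: load  L2 → I/S on L2; bus BusRd; mem=40
  op3 P0: store L2 := 7 → M/I on L2; bus BusRdX; mem=40
  op4 P0: load  L3 → S/I on L3; bus BusRd; mem=40
  op5 P0: store L2 := 6 → M/I on L2; bus (none); mem=40
  op6 P0: load  L2 → M/I on L2; bus (none); mem=40
  op7 P1: load  L0 → I/S on L0; bus BusRd; mem=80
  op8 P0: load  L3 → S/I on L3; bus (none); mem=40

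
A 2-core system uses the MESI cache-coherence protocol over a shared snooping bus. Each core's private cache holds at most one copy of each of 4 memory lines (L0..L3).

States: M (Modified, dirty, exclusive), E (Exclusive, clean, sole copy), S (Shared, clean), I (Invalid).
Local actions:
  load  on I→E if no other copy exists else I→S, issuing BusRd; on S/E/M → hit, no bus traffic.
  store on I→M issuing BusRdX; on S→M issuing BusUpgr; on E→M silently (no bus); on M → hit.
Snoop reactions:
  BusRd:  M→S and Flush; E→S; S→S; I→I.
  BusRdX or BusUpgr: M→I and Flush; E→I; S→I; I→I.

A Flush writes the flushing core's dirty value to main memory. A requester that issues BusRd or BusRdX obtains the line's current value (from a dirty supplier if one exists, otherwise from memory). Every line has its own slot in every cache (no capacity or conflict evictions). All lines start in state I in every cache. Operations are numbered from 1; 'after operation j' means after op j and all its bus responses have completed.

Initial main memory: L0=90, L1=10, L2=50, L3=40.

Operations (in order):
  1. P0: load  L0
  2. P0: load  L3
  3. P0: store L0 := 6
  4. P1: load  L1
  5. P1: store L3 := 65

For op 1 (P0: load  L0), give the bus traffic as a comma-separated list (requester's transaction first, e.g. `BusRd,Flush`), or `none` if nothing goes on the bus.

  op1 P0: load  L0 → E/I on L0; bus BusRd; mem=90
  op2 P0: load  L3 → E/I on L3; bus BusRd; mem=40
  op3 P0: store L0 := 6 → M/I on L0; bus (none); mem=90
  op4 P1: load  L1 → I/E on L1; bus BusRd; mem=10
  op5 P1: store L3 := 65 → I/M on L3; bus BusRdX; mem=40

bus = BusRd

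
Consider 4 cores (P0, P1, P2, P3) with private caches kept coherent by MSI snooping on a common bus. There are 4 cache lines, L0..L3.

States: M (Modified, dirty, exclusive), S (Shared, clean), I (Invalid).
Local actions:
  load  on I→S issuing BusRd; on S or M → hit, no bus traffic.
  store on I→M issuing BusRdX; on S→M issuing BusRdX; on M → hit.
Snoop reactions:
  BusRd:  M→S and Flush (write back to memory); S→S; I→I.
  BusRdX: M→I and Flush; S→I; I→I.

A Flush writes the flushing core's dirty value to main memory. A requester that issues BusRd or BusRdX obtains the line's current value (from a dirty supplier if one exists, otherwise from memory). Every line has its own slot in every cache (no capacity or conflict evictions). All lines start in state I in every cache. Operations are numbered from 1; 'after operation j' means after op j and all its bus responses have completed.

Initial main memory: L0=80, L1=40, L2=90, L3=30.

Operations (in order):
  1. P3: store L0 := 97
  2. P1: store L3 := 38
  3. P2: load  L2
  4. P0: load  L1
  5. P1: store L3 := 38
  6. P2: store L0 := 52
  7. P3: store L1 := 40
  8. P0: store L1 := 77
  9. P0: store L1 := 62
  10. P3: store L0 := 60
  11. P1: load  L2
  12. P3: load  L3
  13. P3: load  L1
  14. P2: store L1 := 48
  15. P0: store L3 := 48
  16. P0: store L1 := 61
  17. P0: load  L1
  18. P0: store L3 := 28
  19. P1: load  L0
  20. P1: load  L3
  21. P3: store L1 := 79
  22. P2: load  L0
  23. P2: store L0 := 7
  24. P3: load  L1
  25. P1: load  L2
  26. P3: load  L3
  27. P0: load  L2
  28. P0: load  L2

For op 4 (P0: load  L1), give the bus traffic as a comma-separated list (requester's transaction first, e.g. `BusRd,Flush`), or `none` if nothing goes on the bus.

bus = BusRd

[1] P3: store L0 := 97 | P0:I, P1:I, P2:I, P3:M(97) | bus: BusRdX
[2] P1: store L3 := 38 | P0:I, P1:M(38), P2:I, P3:I | bus: BusRdX
[3] P2: load  L2 | P0:I, P1:I, P2:S(90), P3:I | bus: BusRd
[4] P0: load  L1 | P0:S(40), P1:I, P2:I, P3:I | bus: BusRd
[5] P1: store L3 := 38 | P0:I, P1:M(38), P2:I, P3:I | bus: none
[6] P2: store L0 := 52 | P0:I, P1:I, P2:M(52), P3:I | bus: BusRdX,Flush
[7] P3: store L1 := 40 | P0:I, P1:I, P2:I, P3:M(40) | bus: BusRdX
[8] P0: store L1 := 77 | P0:M(77), P1:I, P2:I, P3:I | bus: BusRdX,Flush
[9] P0: store L1 := 62 | P0:M(62), P1:I, P2:I, P3:I | bus: none
[10] P3: store L0 := 60 | P0:I, P1:I, P2:I, P3:M(60) | bus: BusRdX,Flush
[11] P1: load  L2 | P0:I, P1:S(90), P2:S(90), P3:I | bus: BusRd
[12] P3: load  L3 | P0:I, P1:S(38), P2:I, P3:S(38) | bus: BusRd,Flush
[13] P3: load  L1 | P0:S(62), P1:I, P2:I, P3:S(62) | bus: BusRd,Flush
[14] P2: store L1 := 48 | P0:I, P1:I, P2:M(48), P3:I | bus: BusRdX
[15] P0: store L3 := 48 | P0:M(48), P1:I, P2:I, P3:I | bus: BusRdX
[16] P0: store L1 := 61 | P0:M(61), P1:I, P2:I, P3:I | bus: BusRdX,Flush
[17] P0: load  L1 | P0:M(61), P1:I, P2:I, P3:I | bus: none
[18] P0: store L3 := 28 | P0:M(28), P1:I, P2:I, P3:I | bus: none
[19] P1: load  L0 | P0:I, P1:S(60), P2:I, P3:S(60) | bus: BusRd,Flush
[20] P1: load  L3 | P0:S(28), P1:S(28), P2:I, P3:I | bus: BusRd,Flush
[21] P3: store L1 := 79 | P0:I, P1:I, P2:I, P3:M(79) | bus: BusRdX,Flush
[22] P2: load  L0 | P0:I, P1:S(60), P2:S(60), P3:S(60) | bus: BusRd
[23] P2: store L0 := 7 | P0:I, P1:I, P2:M(7), P3:I | bus: BusRdX
[24] P3: load  L1 | P0:I, P1:I, P2:I, P3:M(79) | bus: none
[25] P1: load  L2 | P0:I, P1:S(90), P2:S(90), P3:I | bus: none
[26] P3: load  L3 | P0:S(28), P1:S(28), P2:I, P3:S(28) | bus: BusRd
[27] P0: load  L2 | P0:S(90), P1:S(90), P2:S(90), P3:I | bus: BusRd
[28] P0: load  L2 | P0:S(90), P1:S(90), P2:S(90), P3:I | bus: none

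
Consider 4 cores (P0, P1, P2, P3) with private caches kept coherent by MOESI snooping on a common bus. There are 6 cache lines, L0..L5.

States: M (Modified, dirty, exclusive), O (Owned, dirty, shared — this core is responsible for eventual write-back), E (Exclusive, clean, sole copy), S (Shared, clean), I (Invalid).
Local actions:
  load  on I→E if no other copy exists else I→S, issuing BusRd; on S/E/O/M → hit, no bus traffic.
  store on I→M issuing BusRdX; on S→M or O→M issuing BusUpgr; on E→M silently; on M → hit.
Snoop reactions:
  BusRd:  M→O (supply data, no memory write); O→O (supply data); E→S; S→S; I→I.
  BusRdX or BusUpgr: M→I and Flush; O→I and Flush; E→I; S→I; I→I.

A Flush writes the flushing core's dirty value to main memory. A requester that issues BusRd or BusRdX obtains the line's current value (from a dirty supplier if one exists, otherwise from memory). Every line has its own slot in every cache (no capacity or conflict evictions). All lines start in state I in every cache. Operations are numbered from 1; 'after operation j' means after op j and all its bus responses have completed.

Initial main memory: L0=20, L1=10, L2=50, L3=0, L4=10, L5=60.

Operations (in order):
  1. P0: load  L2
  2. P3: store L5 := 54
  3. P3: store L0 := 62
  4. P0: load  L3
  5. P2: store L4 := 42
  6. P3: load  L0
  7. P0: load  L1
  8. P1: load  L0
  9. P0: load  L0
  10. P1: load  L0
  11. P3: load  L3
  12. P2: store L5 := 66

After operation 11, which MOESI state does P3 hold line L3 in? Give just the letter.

state = S

step 1: P0: load  L2  ⟶  EIII  (L2)  txn=BusRd  M[L2]=50
step 2: P3: store L5 := 54  ⟶  IIIM  (L5)  txn=BusRdX  M[L5]=60
step 3: P3: store L0 := 62  ⟶  IIIM  (L0)  txn=BusRdX  M[L0]=20
step 4: P0: load  L3  ⟶  EIII  (L3)  txn=BusRd  M[L3]=0
step 5: P2: store L4 := 42  ⟶  IIMI  (L4)  txn=BusRdX  M[L4]=10
step 6: P3: load  L0  ⟶  IIIM  (L0)  txn=∅  M[L0]=20
step 7: P0: load  L1  ⟶  EIII  (L1)  txn=BusRd  M[L1]=10
step 8: P1: load  L0  ⟶  ISIO  (L0)  txn=BusRd  M[L0]=20
step 9: P0: load  L0  ⟶  SSIO  (L0)  txn=BusRd  M[L0]=20
step 10: P1: load  L0  ⟶  SSIO  (L0)  txn=∅  M[L0]=20
step 11: P3: load  L3  ⟶  SIIS  (L3)  txn=BusRd  M[L3]=0
step 12: P2: store L5 := 66  ⟶  IIMI  (L5)  txn=BusRdX+Flush  M[L5]=54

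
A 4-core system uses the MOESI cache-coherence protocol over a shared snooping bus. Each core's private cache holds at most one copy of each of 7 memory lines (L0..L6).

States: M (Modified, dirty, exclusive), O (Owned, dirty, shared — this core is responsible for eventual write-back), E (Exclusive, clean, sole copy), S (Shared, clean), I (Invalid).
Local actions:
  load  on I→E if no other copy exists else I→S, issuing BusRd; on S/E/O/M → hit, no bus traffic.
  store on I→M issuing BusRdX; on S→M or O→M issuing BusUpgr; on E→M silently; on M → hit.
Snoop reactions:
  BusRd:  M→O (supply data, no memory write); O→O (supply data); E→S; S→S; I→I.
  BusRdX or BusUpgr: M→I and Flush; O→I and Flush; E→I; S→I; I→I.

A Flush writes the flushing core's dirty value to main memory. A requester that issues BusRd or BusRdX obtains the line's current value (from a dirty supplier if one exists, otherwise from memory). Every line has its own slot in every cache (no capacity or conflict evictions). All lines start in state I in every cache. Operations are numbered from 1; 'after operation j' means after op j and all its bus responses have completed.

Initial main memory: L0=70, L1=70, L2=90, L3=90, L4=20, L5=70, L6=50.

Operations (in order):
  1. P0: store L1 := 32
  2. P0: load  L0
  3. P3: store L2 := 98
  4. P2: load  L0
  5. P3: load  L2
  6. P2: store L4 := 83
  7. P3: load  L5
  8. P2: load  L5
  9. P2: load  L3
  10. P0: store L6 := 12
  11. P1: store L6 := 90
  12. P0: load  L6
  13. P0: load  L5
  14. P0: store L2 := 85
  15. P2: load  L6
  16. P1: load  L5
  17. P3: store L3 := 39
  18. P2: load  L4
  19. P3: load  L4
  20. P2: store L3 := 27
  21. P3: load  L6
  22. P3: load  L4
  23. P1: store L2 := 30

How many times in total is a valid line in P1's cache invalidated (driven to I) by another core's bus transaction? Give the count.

invalidations = 0

step 1: P0: store L1 := 32  ⟶  MIII  (L1)  txn=BusRdX  M[L1]=70
step 2: P0: load  L0  ⟶  EIII  (L0)  txn=BusRd  M[L0]=70
step 3: P3: store L2 := 98  ⟶  IIIM  (L2)  txn=BusRdX  M[L2]=90
step 4: P2: load  L0  ⟶  SISI  (L0)  txn=BusRd  M[L0]=70
step 5: P3: load  L2  ⟶  IIIM  (L2)  txn=∅  M[L2]=90
step 6: P2: store L4 := 83  ⟶  IIMI  (L4)  txn=BusRdX  M[L4]=20
step 7: P3: load  L5  ⟶  IIIE  (L5)  txn=BusRd  M[L5]=70
step 8: P2: load  L5  ⟶  IISS  (L5)  txn=BusRd  M[L5]=70
step 9: P2: load  L3  ⟶  IIEI  (L3)  txn=BusRd  M[L3]=90
step 10: P0: store L6 := 12  ⟶  MIII  (L6)  txn=BusRdX  M[L6]=50
step 11: P1: store L6 := 90  ⟶  IMII  (L6)  txn=BusRdX+Flush  M[L6]=12
step 12: P0: load  L6  ⟶  SOII  (L6)  txn=BusRd  M[L6]=12
step 13: P0: load  L5  ⟶  SISS  (L5)  txn=BusRd  M[L5]=70
step 14: P0: store L2 := 85  ⟶  MIII  (L2)  txn=BusRdX+Flush  M[L2]=98
step 15: P2: load  L6  ⟶  SOSI  (L6)  txn=BusRd  M[L6]=12
step 16: P1: load  L5  ⟶  SSSS  (L5)  txn=BusRd  M[L5]=70
step 17: P3: store L3 := 39  ⟶  IIIM  (L3)  txn=BusRdX  M[L3]=90
step 18: P2: load  L4  ⟶  IIMI  (L4)  txn=∅  M[L4]=20
step 19: P3: load  L4  ⟶  IIOS  (L4)  txn=BusRd  M[L4]=20
step 20: P2: store L3 := 27  ⟶  IIMI  (L3)  txn=BusRdX+Flush  M[L3]=39
step 21: P3: load  L6  ⟶  SOSS  (L6)  txn=BusRd  M[L6]=12
step 22: P3: load  L4  ⟶  IIOS  (L4)  txn=∅  M[L4]=20
step 23: P1: store L2 := 30  ⟶  IMII  (L2)  txn=BusRdX+Flush  M[L2]=85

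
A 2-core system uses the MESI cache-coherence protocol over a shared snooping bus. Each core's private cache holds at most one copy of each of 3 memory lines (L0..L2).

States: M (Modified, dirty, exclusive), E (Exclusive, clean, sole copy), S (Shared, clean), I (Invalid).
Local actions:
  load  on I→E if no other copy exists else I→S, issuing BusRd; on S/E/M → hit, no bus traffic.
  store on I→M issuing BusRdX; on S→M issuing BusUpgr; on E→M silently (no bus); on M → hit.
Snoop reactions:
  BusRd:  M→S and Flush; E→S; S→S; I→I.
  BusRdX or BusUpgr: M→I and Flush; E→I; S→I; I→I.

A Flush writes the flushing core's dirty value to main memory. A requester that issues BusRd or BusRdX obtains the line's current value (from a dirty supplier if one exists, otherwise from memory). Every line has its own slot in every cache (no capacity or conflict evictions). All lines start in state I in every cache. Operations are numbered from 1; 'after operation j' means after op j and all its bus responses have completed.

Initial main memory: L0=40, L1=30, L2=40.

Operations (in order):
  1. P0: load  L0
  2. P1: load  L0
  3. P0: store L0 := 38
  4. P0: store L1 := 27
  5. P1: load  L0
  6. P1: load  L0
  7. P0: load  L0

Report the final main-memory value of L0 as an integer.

[1] P0: load  L0 | P0:E(40), P1:I | bus: BusRd
[2] P1: load  L0 | P0:S(40), P1:S(40) | bus: BusRd
[3] P0: store L0 := 38 | P0:M(38), P1:I | bus: BusUpgr
[4] P0: store L1 := 27 | P0:M(27), P1:I | bus: BusRdX
[5] P1: load  L0 | P0:S(38), P1:S(38) | bus: BusRd,Flush
[6] P1: load  L0 | P0:S(38), P1:S(38) | bus: none
[7] P0: load  L0 | P0:S(38), P1:S(38) | bus: none

memory[L0] = 38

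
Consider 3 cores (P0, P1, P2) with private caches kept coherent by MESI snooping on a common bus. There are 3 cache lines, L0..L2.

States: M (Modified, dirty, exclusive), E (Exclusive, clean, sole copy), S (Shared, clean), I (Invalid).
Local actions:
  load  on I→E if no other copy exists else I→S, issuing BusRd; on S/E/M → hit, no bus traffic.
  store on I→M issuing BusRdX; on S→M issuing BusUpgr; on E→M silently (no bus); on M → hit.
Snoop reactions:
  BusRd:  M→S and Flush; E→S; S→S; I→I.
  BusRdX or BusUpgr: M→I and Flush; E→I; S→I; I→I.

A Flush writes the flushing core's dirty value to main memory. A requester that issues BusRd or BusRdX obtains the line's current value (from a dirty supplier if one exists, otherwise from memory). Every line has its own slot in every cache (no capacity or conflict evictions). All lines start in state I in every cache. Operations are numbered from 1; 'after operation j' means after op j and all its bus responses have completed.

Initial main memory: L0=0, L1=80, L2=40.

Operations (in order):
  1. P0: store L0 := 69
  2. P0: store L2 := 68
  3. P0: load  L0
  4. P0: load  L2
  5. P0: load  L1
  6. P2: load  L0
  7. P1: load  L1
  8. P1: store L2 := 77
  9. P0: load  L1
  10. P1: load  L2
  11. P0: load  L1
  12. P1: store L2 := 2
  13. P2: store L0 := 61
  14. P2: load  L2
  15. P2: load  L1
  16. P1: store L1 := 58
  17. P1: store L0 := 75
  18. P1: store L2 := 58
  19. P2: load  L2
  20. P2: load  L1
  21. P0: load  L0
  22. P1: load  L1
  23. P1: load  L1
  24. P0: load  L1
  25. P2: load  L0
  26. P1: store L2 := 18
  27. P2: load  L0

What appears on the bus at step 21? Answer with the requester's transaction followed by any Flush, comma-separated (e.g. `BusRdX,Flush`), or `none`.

bus = BusRd,Flush

step 1: P0: store L0 := 69  ⟶  MII  (L0)  txn=BusRdX  M[L0]=0
step 2: P0: store L2 := 68  ⟶  MII  (L2)  txn=BusRdX  M[L2]=40
step 3: P0: load  L0  ⟶  MII  (L0)  txn=∅  M[L0]=0
step 4: P0: load  L2  ⟶  MII  (L2)  txn=∅  M[L2]=40
step 5: P0: load  L1  ⟶  EII  (L1)  txn=BusRd  M[L1]=80
step 6: P2: load  L0  ⟶  SIS  (L0)  txn=BusRd+Flush  M[L0]=69
step 7: P1: load  L1  ⟶  SSI  (L1)  txn=BusRd  M[L1]=80
step 8: P1: store L2 := 77  ⟶  IMI  (L2)  txn=BusRdX+Flush  M[L2]=68
step 9: P0: load  L1  ⟶  SSI  (L1)  txn=∅  M[L1]=80
step 10: P1: load  L2  ⟶  IMI  (L2)  txn=∅  M[L2]=68
step 11: P0: load  L1  ⟶  SSI  (L1)  txn=∅  M[L1]=80
step 12: P1: store L2 := 2  ⟶  IMI  (L2)  txn=∅  M[L2]=68
step 13: P2: store L0 := 61  ⟶  IIM  (L0)  txn=BusUpgr  M[L0]=69
step 14: P2: load  L2  ⟶  ISS  (L2)  txn=BusRd+Flush  M[L2]=2
step 15: P2: load  L1  ⟶  SSS  (L1)  txn=BusRd  M[L1]=80
step 16: P1: store L1 := 58  ⟶  IMI  (L1)  txn=BusUpgr  M[L1]=80
step 17: P1: store L0 := 75  ⟶  IMI  (L0)  txn=BusRdX+Flush  M[L0]=61
step 18: P1: store L2 := 58  ⟶  IMI  (L2)  txn=BusUpgr  M[L2]=2
step 19: P2: load  L2  ⟶  ISS  (L2)  txn=BusRd+Flush  M[L2]=58
step 20: P2: load  L1  ⟶  ISS  (L1)  txn=BusRd+Flush  M[L1]=58
step 21: P0: load  L0  ⟶  SSI  (L0)  txn=BusRd+Flush  M[L0]=75
step 22: P1: load  L1  ⟶  ISS  (L1)  txn=∅  M[L1]=58
step 23: P1: load  L1  ⟶  ISS  (L1)  txn=∅  M[L1]=58
step 24: P0: load  L1  ⟶  SSS  (L1)  txn=BusRd  M[L1]=58
step 25: P2: load  L0  ⟶  SSS  (L0)  txn=BusRd  M[L0]=75
step 26: P1: store L2 := 18  ⟶  IMI  (L2)  txn=BusUpgr  M[L2]=58
step 27: P2: load  L0  ⟶  SSS  (L0)  txn=∅  M[L0]=75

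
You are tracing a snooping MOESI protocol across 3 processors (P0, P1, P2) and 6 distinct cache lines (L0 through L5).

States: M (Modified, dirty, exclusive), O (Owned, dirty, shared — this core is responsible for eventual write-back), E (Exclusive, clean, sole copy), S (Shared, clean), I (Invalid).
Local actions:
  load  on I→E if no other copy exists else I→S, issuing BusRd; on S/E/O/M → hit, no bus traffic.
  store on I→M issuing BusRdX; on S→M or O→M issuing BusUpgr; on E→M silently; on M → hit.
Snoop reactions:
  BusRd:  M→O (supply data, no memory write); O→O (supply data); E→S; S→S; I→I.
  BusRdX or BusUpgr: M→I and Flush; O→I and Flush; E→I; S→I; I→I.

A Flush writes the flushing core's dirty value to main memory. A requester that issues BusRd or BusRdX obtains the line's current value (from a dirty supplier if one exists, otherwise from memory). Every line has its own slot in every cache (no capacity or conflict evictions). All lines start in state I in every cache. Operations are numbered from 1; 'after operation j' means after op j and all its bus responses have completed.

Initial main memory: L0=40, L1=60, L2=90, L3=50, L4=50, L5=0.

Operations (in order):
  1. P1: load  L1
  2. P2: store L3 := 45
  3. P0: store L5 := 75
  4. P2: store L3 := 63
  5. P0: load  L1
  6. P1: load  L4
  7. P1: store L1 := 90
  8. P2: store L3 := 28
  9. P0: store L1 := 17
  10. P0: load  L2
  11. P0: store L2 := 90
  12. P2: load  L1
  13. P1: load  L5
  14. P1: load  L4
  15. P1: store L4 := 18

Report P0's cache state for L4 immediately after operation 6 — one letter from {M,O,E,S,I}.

  op1 P1: load  L1 → I/E/I on L1; bus BusRd; mem=60
  op2 P2: store L3 := 45 → I/I/M on L3; bus BusRdX; mem=50
  op3 P0: store L5 := 75 → M/I/I on L5; bus BusRdX; mem=0
  op4 P2: store L3 := 63 → I/I/M on L3; bus (none); mem=50
  op5 P0: load  L1 → S/S/I on L1; bus BusRd; mem=60
  op6 P1: load  L4 → I/E/I on L4; bus BusRd; mem=50
  op7 P1: store L1 := 90 → I/M/I on L1; bus BusUpgr; mem=60
  op8 P2: store L3 := 28 → I/I/M on L3; bus (none); mem=50
  op9 P0: store L1 := 17 → M/I/I on L1; bus BusRdX Flush; mem=90
  op10 P0: load  L2 → E/I/I on L2; bus BusRd; mem=90
  op11 P0: store L2 := 90 → M/I/I on L2; bus (none); mem=90
  op12 P2: load  L1 → O/I/S on L1; bus BusRd; mem=90
  op13 P1: load  L5 → O/S/I on L5; bus BusRd; mem=0
  op14 P1: load  L4 → I/E/I on L4; bus (none); mem=50
  op15 P1: store L4 := 18 → I/M/I on L4; bus (none); mem=50

state = I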